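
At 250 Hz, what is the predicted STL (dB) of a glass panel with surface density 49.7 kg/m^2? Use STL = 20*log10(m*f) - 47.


Mass law: STL = 20 * log10(m * f) - 47
  m * f = 49.7 * 250 = 12425
  log10(12425) = 4.0943
  STL = 20 * 4.0943 - 47 = 81.886 - 47 = 34.9 dB

34.9 dB


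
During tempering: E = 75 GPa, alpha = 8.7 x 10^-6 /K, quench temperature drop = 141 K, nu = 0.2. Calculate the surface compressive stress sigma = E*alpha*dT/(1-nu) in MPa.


Tempering stress: sigma = E * alpha * dT / (1 - nu)
  E (MPa) = 75 * 1000 = 75000
  Numerator = 75000 * (8.7 x 10^-6) * 141 = 92.0025
  Denominator = 1 - 0.2 = 0.8
  sigma = 92.0025 / 0.8 = 115.0 MPa

115.0 MPa


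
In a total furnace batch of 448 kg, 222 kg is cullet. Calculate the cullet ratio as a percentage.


Cullet ratio = (cullet mass / total batch mass) * 100
  Ratio = 222 / 448 * 100 = 49.55%

49.55%


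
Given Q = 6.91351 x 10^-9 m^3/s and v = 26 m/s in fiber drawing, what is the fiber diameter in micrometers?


Cross-sectional area from continuity:
  A = Q / v = 6.91351 x 10^-9 / 26 = 2.659042 x 10^-10 m^2
Diameter from circular cross-section:
  d = sqrt(4A / pi) * 10^6 (m -> um)
  d = sqrt(4 * 2.659042 x 10^-10 / pi) * 10^6 = 18.4 um

18.4 um


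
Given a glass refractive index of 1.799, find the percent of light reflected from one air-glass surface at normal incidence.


Fresnel reflectance at normal incidence:
  R = ((n - 1)/(n + 1))^2
  (n - 1)/(n + 1) = (1.799 - 1)/(1.799 + 1) = 0.285459
  R = 0.285459^2 = 0.0814868
  R(%) = 0.0814868 * 100 = 8.149%

8.149%


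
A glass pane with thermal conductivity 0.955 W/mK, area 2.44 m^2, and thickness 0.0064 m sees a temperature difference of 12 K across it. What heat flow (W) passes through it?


Fourier's law: Q = k * A * dT / t
  Q = 0.955 * 2.44 * 12 / 0.0064
  Q = 27.9624 / 0.0064 = 4369.1 W

4369.1 W


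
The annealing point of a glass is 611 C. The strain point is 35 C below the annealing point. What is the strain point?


Strain point = annealing point - difference:
  T_strain = 611 - 35 = 576 C

576 C


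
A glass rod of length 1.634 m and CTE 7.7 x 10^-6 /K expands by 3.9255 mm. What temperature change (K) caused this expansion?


Rearrange dL = alpha * L0 * dT for dT:
  dT = dL / (alpha * L0)
  dL (m) = 3.9255 / 1000 = 0.0039255
  dT = 0.0039255 / ((7.7 x 10^-6) * 1.634) = 312.0 K

312.0 K


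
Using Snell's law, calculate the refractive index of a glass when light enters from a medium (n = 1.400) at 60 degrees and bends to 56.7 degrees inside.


Apply Snell's law: n1 * sin(theta1) = n2 * sin(theta2)
  n2 = n1 * sin(theta1) / sin(theta2)
  sin(60) = 0.866025
  sin(56.7) = 0.835807
  n2 = 1.400 * 0.866025 / 0.835807 = 1.4506

1.4506


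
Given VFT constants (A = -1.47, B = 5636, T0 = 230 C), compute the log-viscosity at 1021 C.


VFT equation: log(eta) = A + B / (T - T0)
  T - T0 = 1021 - 230 = 791
  B / (T - T0) = 5636 / 791 = 7.125
  log(eta) = -1.47 + 7.125 = 5.655

5.655


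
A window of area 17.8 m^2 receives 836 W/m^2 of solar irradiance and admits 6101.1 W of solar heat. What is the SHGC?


Rearrange Q = Area * SHGC * Irradiance:
  SHGC = Q / (Area * Irradiance)
  SHGC = 6101.1 / (17.8 * 836) = 0.41

0.41


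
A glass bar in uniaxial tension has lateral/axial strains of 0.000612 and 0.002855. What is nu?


Poisson's ratio: nu = lateral strain / axial strain
  nu = 0.000612 / 0.002855 = 0.2144

0.2144


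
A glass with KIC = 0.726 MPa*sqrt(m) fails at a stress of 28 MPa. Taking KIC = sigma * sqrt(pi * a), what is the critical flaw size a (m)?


Rearrange KIC = sigma * sqrt(pi * a):
  sqrt(pi * a) = KIC / sigma
  sqrt(pi * a) = 0.726 / 28 = 0.025929
  a = (KIC / sigma)^2 / pi
  a = 0.025929^2 / pi = 0.000214 m

0.000214 m


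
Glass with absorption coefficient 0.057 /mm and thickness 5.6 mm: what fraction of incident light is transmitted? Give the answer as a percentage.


Beer-Lambert law: T = exp(-alpha * thickness)
  exponent = -0.057 * 5.6 = -0.3192
  T = exp(-0.3192) = 0.7267
  Percentage = 0.7267 * 100 = 72.67%

72.67%


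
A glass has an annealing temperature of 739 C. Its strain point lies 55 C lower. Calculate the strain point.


Strain point = annealing point - difference:
  T_strain = 739 - 55 = 684 C

684 C


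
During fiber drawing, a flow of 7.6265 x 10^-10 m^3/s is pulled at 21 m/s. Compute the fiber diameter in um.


Cross-sectional area from continuity:
  A = Q / v = 7.6265 x 10^-10 / 21 = 3.631667 x 10^-11 m^2
Diameter from circular cross-section:
  d = sqrt(4A / pi) * 10^6 (m -> um)
  d = sqrt(4 * 3.631667 x 10^-11 / pi) * 10^6 = 6.8 um

6.8 um


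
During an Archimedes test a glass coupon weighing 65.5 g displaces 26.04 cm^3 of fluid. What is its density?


Use the definition of density:
  rho = mass / volume
  rho = 65.5 / 26.04 = 2.515 g/cm^3

2.515 g/cm^3


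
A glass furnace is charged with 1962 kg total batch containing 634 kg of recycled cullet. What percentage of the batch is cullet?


Cullet ratio = (cullet mass / total batch mass) * 100
  Ratio = 634 / 1962 * 100 = 32.31%

32.31%


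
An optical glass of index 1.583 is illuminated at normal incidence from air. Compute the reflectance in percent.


Fresnel reflectance at normal incidence:
  R = ((n - 1)/(n + 1))^2
  (n - 1)/(n + 1) = (1.583 - 1)/(1.583 + 1) = 0.225707
  R = 0.225707^2 = 0.0509436
  R(%) = 0.0509436 * 100 = 5.094%

5.094%


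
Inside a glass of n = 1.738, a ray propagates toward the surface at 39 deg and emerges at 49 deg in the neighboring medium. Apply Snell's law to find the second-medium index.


Apply Snell's law: n1 * sin(theta1) = n2 * sin(theta2)
  n2 = n1 * sin(theta1) / sin(theta2)
  sin(39) = 0.62932
  sin(49) = 0.75471
  n2 = 1.738 * 0.62932 / 0.75471 = 1.4492

1.4492


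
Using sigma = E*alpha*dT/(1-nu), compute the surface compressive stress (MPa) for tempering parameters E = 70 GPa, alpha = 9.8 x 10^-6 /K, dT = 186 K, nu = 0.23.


Tempering stress: sigma = E * alpha * dT / (1 - nu)
  E (MPa) = 70 * 1000 = 70000
  Numerator = 70000 * (9.8 x 10^-6) * 186 = 127.596
  Denominator = 1 - 0.23 = 0.77
  sigma = 127.596 / 0.77 = 165.7 MPa

165.7 MPa


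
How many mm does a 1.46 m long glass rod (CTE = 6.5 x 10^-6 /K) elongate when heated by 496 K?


Thermal expansion formula: dL = alpha * L0 * dT
  dL = (6.5 x 10^-6) * 1.46 * 496 = 0.00470704 m
Convert to mm: 0.00470704 * 1000 = 4.707 mm

4.707 mm


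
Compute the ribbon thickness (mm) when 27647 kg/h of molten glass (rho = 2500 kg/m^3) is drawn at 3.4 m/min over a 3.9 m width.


Ribbon cross-section from mass balance:
  Volume rate = throughput / density = 27647 / 2500 = 11.0588 m^3/h
  thickness = volume rate / (speed * 60 * width), i.e.
  thickness = throughput / (60 * speed * width * density) * 1000
  thickness = 27647 / (60 * 3.4 * 3.9 * 2500) * 1000 = 13.9 mm

13.9 mm


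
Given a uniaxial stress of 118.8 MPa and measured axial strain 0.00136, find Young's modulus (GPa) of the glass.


Young's modulus: E = stress / strain
  E = 118.8 MPa / 0.00136 = 87352.94 MPa
Convert to GPa: 87352.94 / 1000 = 87.35 GPa

87.35 GPa


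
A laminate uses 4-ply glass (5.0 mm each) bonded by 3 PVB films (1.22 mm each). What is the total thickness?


Total thickness = glass contribution + PVB contribution
  Glass: 4 * 5.0 = 20.0 mm
  PVB: 3 * 1.22 = 3.66 mm
  Total = 20.0 + 3.66 = 23.66 mm

23.66 mm


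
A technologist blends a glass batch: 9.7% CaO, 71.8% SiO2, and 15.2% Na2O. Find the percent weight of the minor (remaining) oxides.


Sum the three major oxides:
  SiO2 + Na2O + CaO = 71.8 + 15.2 + 9.7 = 96.7%
Subtract from 100%:
  Others = 100 - 96.7 = 3.3%

3.3%


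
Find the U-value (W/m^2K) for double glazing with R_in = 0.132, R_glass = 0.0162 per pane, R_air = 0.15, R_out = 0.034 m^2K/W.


Total thermal resistance (series):
  R_total = R_in + R_glass + R_air + R_glass + R_out
  R_total = 0.132 + 0.0162 + 0.15 + 0.0162 + 0.034 = 0.3484 m^2K/W
U-value = 1 / R_total = 1 / 0.3484 = 2.87 W/m^2K

2.87 W/m^2K


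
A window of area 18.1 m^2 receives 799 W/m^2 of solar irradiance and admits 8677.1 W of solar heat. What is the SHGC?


Rearrange Q = Area * SHGC * Irradiance:
  SHGC = Q / (Area * Irradiance)
  SHGC = 8677.1 / (18.1 * 799) = 0.6

0.6


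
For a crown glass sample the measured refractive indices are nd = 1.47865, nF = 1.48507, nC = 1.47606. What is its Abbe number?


Abbe number formula: Vd = (nd - 1) / (nF - nC)
  nd - 1 = 1.47865 - 1 = 0.47865
  nF - nC = 1.48507 - 1.47606 = 0.00901
  Vd = 0.47865 / 0.00901 = 53.12

53.12


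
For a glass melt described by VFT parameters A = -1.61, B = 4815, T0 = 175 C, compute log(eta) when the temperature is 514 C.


VFT equation: log(eta) = A + B / (T - T0)
  T - T0 = 514 - 175 = 339
  B / (T - T0) = 4815 / 339 = 14.204
  log(eta) = -1.61 + 14.204 = 12.594

12.594


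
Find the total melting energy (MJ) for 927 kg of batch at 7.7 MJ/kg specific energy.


Total energy = mass * specific energy
  E = 927 * 7.7 = 7137.9 MJ

7137.9 MJ


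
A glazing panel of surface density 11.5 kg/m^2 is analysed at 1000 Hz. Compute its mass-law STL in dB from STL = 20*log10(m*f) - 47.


Mass law: STL = 20 * log10(m * f) - 47
  m * f = 11.5 * 1000 = 11500
  log10(11500) = 4.0607
  STL = 20 * 4.0607 - 47 = 81.214 - 47 = 34.2 dB

34.2 dB


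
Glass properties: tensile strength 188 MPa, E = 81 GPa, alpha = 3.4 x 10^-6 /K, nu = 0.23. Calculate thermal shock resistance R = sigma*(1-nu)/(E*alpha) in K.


Thermal shock resistance: R = sigma * (1 - nu) / (E * alpha)
  Numerator = 188 * (1 - 0.23) = 144.76
  Denominator = 81 * 1000 * (3.4 x 10^-6) = 0.2754
  R = 144.76 / 0.2754 = 525.6 K

525.6 K


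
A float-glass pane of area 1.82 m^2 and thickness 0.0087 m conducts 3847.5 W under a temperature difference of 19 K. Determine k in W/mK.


Fourier's law rearranged: k = Q * t / (A * dT)
  Numerator = 3847.5 * 0.0087 = 33.47325
  Denominator = 1.82 * 19 = 34.58
  k = 33.47325 / 34.58 = 0.968 W/mK

0.968 W/mK


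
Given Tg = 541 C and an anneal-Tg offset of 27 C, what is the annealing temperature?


The annealing temperature is Tg plus the offset:
  T_anneal = 541 + 27 = 568 C

568 C


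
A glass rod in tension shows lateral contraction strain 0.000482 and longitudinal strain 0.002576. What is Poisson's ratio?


Poisson's ratio: nu = lateral strain / axial strain
  nu = 0.000482 / 0.002576 = 0.1871

0.1871


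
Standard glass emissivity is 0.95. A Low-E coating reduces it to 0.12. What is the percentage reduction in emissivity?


Percentage reduction = (1 - coated/uncoated) * 100
  Ratio = 0.12 / 0.95 = 0.1263
  Reduction = (1 - 0.1263) * 100 = 87.4%

87.4%


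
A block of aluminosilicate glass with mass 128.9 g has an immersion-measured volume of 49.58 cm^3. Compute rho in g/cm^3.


Use the definition of density:
  rho = mass / volume
  rho = 128.9 / 49.58 = 2.6 g/cm^3

2.6 g/cm^3


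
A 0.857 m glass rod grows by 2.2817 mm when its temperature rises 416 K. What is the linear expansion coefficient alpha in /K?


Rearrange dL = alpha * L0 * dT for alpha:
  alpha = dL / (L0 * dT)
  alpha = (2.2817 / 1000) / (0.857 * 416) = 0.0000064 /K = 6.4 x 10^-6 /K

6.4 x 10^-6 /K


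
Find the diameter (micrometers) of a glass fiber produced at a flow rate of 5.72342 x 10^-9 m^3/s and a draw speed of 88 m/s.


Cross-sectional area from continuity:
  A = Q / v = 5.72342 x 10^-9 / 88 = 6.503886 x 10^-11 m^2
Diameter from circular cross-section:
  d = sqrt(4A / pi) * 10^6 (m -> um)
  d = sqrt(4 * 6.503886 x 10^-11 / pi) * 10^6 = 9.1 um

9.1 um


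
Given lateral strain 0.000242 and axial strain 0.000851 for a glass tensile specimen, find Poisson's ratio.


Poisson's ratio: nu = lateral strain / axial strain
  nu = 0.000242 / 0.000851 = 0.2844

0.2844


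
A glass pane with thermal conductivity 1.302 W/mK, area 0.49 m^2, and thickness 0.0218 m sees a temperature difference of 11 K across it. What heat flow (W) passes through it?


Fourier's law: Q = k * A * dT / t
  Q = 1.302 * 0.49 * 11 / 0.0218
  Q = 7.01778 / 0.0218 = 321.9 W

321.9 W


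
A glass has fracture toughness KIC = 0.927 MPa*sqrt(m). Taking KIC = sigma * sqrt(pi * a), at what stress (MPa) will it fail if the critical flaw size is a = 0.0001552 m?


Rearrange KIC = sigma * sqrt(pi * a):
  sigma = KIC / sqrt(pi * a)
  sqrt(pi * 0.0001552) = 0.022081
  sigma = 0.927 / 0.022081 = 41.98 MPa

41.98 MPa


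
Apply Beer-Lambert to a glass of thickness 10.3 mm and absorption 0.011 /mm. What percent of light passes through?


Beer-Lambert law: T = exp(-alpha * thickness)
  exponent = -0.011 * 10.3 = -0.1133
  T = exp(-0.1133) = 0.8929
  Percentage = 0.8929 * 100 = 89.29%

89.29%


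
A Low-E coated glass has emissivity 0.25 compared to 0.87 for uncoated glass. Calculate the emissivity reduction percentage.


Percentage reduction = (1 - coated/uncoated) * 100
  Ratio = 0.25 / 0.87 = 0.2874
  Reduction = (1 - 0.2874) * 100 = 71.3%

71.3%


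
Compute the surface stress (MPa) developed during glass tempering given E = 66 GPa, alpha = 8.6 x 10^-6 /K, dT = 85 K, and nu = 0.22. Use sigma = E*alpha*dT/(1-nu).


Tempering stress: sigma = E * alpha * dT / (1 - nu)
  E (MPa) = 66 * 1000 = 66000
  Numerator = 66000 * (8.6 x 10^-6) * 85 = 48.246
  Denominator = 1 - 0.22 = 0.78
  sigma = 48.246 / 0.78 = 61.9 MPa

61.9 MPa


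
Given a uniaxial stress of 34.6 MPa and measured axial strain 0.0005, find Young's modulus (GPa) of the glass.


Young's modulus: E = stress / strain
  E = 34.6 MPa / 0.0005 = 69200 MPa
Convert to GPa: 69200 / 1000 = 69.2 GPa

69.2 GPa


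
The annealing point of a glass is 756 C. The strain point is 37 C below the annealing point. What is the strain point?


Strain point = annealing point - difference:
  T_strain = 756 - 37 = 719 C

719 C


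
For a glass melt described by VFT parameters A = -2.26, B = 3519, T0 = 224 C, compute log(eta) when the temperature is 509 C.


VFT equation: log(eta) = A + B / (T - T0)
  T - T0 = 509 - 224 = 285
  B / (T - T0) = 3519 / 285 = 12.347
  log(eta) = -2.26 + 12.347 = 10.087

10.087


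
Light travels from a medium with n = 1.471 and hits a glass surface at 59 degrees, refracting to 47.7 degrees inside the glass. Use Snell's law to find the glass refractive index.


Apply Snell's law: n1 * sin(theta1) = n2 * sin(theta2)
  n2 = n1 * sin(theta1) / sin(theta2)
  sin(59) = 0.857167
  sin(47.7) = 0.739631
  n2 = 1.471 * 0.857167 / 0.739631 = 1.7048

1.7048


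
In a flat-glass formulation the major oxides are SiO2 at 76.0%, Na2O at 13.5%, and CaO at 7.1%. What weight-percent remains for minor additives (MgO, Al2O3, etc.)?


Sum the three major oxides:
  SiO2 + Na2O + CaO = 76.0 + 13.5 + 7.1 = 96.6%
Subtract from 100%:
  Others = 100 - 96.6 = 3.4%

3.4%


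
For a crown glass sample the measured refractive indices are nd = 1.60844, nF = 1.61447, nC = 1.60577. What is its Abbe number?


Abbe number formula: Vd = (nd - 1) / (nF - nC)
  nd - 1 = 1.60844 - 1 = 0.60844
  nF - nC = 1.61447 - 1.60577 = 0.0087
  Vd = 0.60844 / 0.0087 = 69.94

69.94


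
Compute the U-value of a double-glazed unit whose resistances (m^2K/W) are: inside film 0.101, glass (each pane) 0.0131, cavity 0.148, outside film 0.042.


Total thermal resistance (series):
  R_total = R_in + R_glass + R_air + R_glass + R_out
  R_total = 0.101 + 0.0131 + 0.148 + 0.0131 + 0.042 = 0.3172 m^2K/W
U-value = 1 / R_total = 1 / 0.3172 = 3.153 W/m^2K

3.153 W/m^2K


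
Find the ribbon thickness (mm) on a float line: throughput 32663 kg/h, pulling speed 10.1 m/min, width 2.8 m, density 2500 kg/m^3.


Ribbon cross-section from mass balance:
  Volume rate = throughput / density = 32663 / 2500 = 13.0652 m^3/h
  thickness = volume rate / (speed * 60 * width), i.e.
  thickness = throughput / (60 * speed * width * density) * 1000
  thickness = 32663 / (60 * 10.1 * 2.8 * 2500) * 1000 = 7.7 mm

7.7 mm


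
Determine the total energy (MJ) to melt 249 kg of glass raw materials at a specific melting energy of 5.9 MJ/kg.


Total energy = mass * specific energy
  E = 249 * 5.9 = 1469.1 MJ

1469.1 MJ


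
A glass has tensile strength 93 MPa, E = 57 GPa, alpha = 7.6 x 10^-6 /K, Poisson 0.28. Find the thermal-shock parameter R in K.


Thermal shock resistance: R = sigma * (1 - nu) / (E * alpha)
  Numerator = 93 * (1 - 0.28) = 66.96
  Denominator = 57 * 1000 * (7.6 x 10^-6) = 0.4332
  R = 66.96 / 0.4332 = 154.6 K

154.6 K


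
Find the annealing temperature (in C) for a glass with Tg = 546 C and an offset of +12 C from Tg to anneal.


The annealing temperature is Tg plus the offset:
  T_anneal = 546 + 12 = 558 C

558 C


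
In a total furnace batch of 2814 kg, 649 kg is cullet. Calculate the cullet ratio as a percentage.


Cullet ratio = (cullet mass / total batch mass) * 100
  Ratio = 649 / 2814 * 100 = 23.06%

23.06%


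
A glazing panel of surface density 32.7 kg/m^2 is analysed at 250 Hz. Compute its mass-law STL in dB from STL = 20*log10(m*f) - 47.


Mass law: STL = 20 * log10(m * f) - 47
  m * f = 32.7 * 250 = 8175
  log10(8175) = 3.91249
  STL = 20 * 3.91249 - 47 = 78.2498 - 47 = 31.2 dB

31.2 dB


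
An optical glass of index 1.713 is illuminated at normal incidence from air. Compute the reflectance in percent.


Fresnel reflectance at normal incidence:
  R = ((n - 1)/(n + 1))^2
  (n - 1)/(n + 1) = (1.713 - 1)/(1.713 + 1) = 0.262809
  R = 0.262809^2 = 0.0690686
  R(%) = 0.0690686 * 100 = 6.907%

6.907%


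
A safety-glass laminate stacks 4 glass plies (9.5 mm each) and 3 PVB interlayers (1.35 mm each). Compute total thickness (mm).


Total thickness = glass contribution + PVB contribution
  Glass: 4 * 9.5 = 38.0 mm
  PVB: 3 * 1.35 = 4.05 mm
  Total = 38.0 + 4.05 = 42.05 mm

42.05 mm


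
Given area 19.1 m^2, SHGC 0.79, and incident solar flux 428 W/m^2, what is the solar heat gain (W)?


Solar heat gain: Q = Area * SHGC * Irradiance
  Q = 19.1 * 0.79 * 428 = 6458.1 W

6458.1 W


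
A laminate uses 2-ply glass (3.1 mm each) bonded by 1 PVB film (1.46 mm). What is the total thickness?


Total thickness = glass contribution + PVB contribution
  Glass: 2 * 3.1 = 6.2 mm
  PVB: 1 * 1.46 = 1.46 mm
  Total = 6.2 + 1.46 = 7.66 mm

7.66 mm


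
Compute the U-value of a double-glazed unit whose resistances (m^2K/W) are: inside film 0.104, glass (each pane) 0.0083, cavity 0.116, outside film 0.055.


Total thermal resistance (series):
  R_total = R_in + R_glass + R_air + R_glass + R_out
  R_total = 0.104 + 0.0083 + 0.116 + 0.0083 + 0.055 = 0.2916 m^2K/W
U-value = 1 / R_total = 1 / 0.2916 = 3.429 W/m^2K

3.429 W/m^2K


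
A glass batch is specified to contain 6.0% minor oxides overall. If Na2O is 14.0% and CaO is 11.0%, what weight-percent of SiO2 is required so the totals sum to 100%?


Known pieces sum to 100%:
  SiO2 = 100 - (others + Na2O + CaO)
  SiO2 = 100 - (6.0 + 14.0 + 11.0) = 69.0%

69.0%


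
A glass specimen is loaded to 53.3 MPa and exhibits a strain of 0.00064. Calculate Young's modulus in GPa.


Young's modulus: E = stress / strain
  E = 53.3 MPa / 0.00064 = 83281.25 MPa
Convert to GPa: 83281.25 / 1000 = 83.28 GPa

83.28 GPa


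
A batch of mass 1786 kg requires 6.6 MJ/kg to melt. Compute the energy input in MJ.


Total energy = mass * specific energy
  E = 1786 * 6.6 = 11787.6 MJ

11787.6 MJ


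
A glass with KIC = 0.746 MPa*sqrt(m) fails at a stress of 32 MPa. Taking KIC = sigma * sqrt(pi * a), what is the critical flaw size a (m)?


Rearrange KIC = sigma * sqrt(pi * a):
  sqrt(pi * a) = KIC / sigma
  sqrt(pi * a) = 0.746 / 32 = 0.023312
  a = (KIC / sigma)^2 / pi
  a = 0.023312^2 / pi = 0.000173 m

0.000173 m


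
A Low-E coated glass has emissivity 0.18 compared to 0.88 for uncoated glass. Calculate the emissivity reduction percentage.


Percentage reduction = (1 - coated/uncoated) * 100
  Ratio = 0.18 / 0.88 = 0.2045
  Reduction = (1 - 0.2045) * 100 = 79.5%

79.5%


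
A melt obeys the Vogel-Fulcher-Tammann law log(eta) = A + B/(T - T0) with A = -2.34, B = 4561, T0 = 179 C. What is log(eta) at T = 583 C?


VFT equation: log(eta) = A + B / (T - T0)
  T - T0 = 583 - 179 = 404
  B / (T - T0) = 4561 / 404 = 11.29
  log(eta) = -2.34 + 11.29 = 8.95

8.95


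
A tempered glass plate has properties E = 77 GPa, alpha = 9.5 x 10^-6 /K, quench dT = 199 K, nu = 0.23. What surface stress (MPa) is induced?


Tempering stress: sigma = E * alpha * dT / (1 - nu)
  E (MPa) = 77 * 1000 = 77000
  Numerator = 77000 * (9.5 x 10^-6) * 199 = 145.5685
  Denominator = 1 - 0.23 = 0.77
  sigma = 145.5685 / 0.77 = 189.0 MPa

189.0 MPa


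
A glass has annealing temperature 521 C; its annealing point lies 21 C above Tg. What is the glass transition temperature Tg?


Rearrange T_anneal = Tg + offset for Tg:
  Tg = T_anneal - offset = 521 - 21 = 500 C

500 C


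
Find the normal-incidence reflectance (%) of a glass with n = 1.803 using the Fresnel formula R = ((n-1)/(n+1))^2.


Fresnel reflectance at normal incidence:
  R = ((n - 1)/(n + 1))^2
  (n - 1)/(n + 1) = (1.803 - 1)/(1.803 + 1) = 0.286479
  R = 0.286479^2 = 0.0820702
  R(%) = 0.0820702 * 100 = 8.207%

8.207%


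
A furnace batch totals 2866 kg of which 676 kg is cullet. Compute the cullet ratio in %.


Cullet ratio = (cullet mass / total batch mass) * 100
  Ratio = 676 / 2866 * 100 = 23.59%

23.59%


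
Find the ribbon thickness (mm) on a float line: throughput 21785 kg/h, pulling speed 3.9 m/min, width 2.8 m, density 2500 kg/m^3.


Ribbon cross-section from mass balance:
  Volume rate = throughput / density = 21785 / 2500 = 8.714 m^3/h
  thickness = volume rate / (speed * 60 * width), i.e.
  thickness = throughput / (60 * speed * width * density) * 1000
  thickness = 21785 / (60 * 3.9 * 2.8 * 2500) * 1000 = 13.3 mm

13.3 mm


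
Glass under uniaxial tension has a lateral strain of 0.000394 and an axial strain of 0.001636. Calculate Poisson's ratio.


Poisson's ratio: nu = lateral strain / axial strain
  nu = 0.000394 / 0.001636 = 0.2408

0.2408


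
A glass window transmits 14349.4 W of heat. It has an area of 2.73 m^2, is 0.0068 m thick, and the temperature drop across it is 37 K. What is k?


Fourier's law rearranged: k = Q * t / (A * dT)
  Numerator = 14349.4 * 0.0068 = 97.57592
  Denominator = 2.73 * 37 = 101.01
  k = 97.57592 / 101.01 = 0.966 W/mK

0.966 W/mK


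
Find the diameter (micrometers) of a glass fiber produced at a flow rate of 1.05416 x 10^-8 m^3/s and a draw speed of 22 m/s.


Cross-sectional area from continuity:
  A = Q / v = 1.05416 x 10^-8 / 22 = 4.791636 x 10^-10 m^2
Diameter from circular cross-section:
  d = sqrt(4A / pi) * 10^6 (m -> um)
  d = sqrt(4 * 4.791636 x 10^-10 / pi) * 10^6 = 24.7 um

24.7 um


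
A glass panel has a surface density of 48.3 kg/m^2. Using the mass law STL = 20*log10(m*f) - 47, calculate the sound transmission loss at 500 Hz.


Mass law: STL = 20 * log10(m * f) - 47
  m * f = 48.3 * 500 = 24150
  log10(24150) = 4.38292
  STL = 20 * 4.38292 - 47 = 87.6584 - 47 = 40.7 dB

40.7 dB


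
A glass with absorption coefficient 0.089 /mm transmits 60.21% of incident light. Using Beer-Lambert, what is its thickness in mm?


Rearrange T = exp(-alpha * thickness):
  thickness = -ln(T) / alpha
  T = 60.21/100 = 0.6021
  ln(T) = -0.50733
  -ln(T) = 0.50733
  thickness = 0.50733 / 0.089 = 5.7 mm

5.7 mm


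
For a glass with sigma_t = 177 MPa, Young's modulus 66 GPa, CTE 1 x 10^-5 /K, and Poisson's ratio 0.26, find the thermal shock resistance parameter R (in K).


Thermal shock resistance: R = sigma * (1 - nu) / (E * alpha)
  Numerator = 177 * (1 - 0.26) = 130.98
  Denominator = 66 * 1000 * (1 x 10^-5) = 0.66
  R = 130.98 / 0.66 = 198.5 K

198.5 K


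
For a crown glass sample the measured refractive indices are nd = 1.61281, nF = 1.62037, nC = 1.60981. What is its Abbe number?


Abbe number formula: Vd = (nd - 1) / (nF - nC)
  nd - 1 = 1.61281 - 1 = 0.61281
  nF - nC = 1.62037 - 1.60981 = 0.01056
  Vd = 0.61281 / 0.01056 = 58.03

58.03


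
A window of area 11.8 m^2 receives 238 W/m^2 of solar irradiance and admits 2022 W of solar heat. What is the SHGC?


Rearrange Q = Area * SHGC * Irradiance:
  SHGC = Q / (Area * Irradiance)
  SHGC = 2022 / (11.8 * 238) = 0.72

0.72


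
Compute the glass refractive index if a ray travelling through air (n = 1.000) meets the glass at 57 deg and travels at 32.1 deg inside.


Apply Snell's law: n1 * sin(theta1) = n2 * sin(theta2)
  n2 = n1 * sin(theta1) / sin(theta2)
  sin(57) = 0.838671
  sin(32.1) = 0.531399
  n2 = 1.000 * 0.838671 / 0.531399 = 1.5782

1.5782


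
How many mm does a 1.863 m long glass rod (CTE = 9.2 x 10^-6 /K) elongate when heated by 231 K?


Thermal expansion formula: dL = alpha * L0 * dT
  dL = (9.2 x 10^-6) * 1.863 * 231 = 0.00395925 m
Convert to mm: 0.00395925 * 1000 = 3.9592 mm

3.9592 mm


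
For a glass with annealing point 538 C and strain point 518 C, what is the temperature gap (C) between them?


Gap = T_anneal - T_strain:
  gap = 538 - 518 = 20 C

20 C


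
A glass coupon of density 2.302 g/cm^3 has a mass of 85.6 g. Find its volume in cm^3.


Rearrange rho = m / V:
  V = m / rho
  V = 85.6 / 2.302 = 37.185 cm^3

37.185 cm^3


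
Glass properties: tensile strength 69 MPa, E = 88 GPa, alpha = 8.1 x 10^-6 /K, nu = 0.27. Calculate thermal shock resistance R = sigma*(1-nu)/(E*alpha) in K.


Thermal shock resistance: R = sigma * (1 - nu) / (E * alpha)
  Numerator = 69 * (1 - 0.27) = 50.37
  Denominator = 88 * 1000 * (8.1 x 10^-6) = 0.7128
  R = 50.37 / 0.7128 = 70.7 K

70.7 K


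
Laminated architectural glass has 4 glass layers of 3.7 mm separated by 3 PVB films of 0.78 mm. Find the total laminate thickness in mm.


Total thickness = glass contribution + PVB contribution
  Glass: 4 * 3.7 = 14.8 mm
  PVB: 3 * 0.78 = 2.34 mm
  Total = 14.8 + 2.34 = 17.14 mm

17.14 mm


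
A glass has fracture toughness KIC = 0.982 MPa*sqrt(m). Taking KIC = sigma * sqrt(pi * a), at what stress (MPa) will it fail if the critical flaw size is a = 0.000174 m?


Rearrange KIC = sigma * sqrt(pi * a):
  sigma = KIC / sqrt(pi * a)
  sqrt(pi * 0.000174) = 0.02338
  sigma = 0.982 / 0.02338 = 42.0 MPa

42.0 MPa


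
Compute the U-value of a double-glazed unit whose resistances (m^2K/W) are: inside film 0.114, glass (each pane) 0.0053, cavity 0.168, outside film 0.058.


Total thermal resistance (series):
  R_total = R_in + R_glass + R_air + R_glass + R_out
  R_total = 0.114 + 0.0053 + 0.168 + 0.0053 + 0.058 = 0.3506 m^2K/W
U-value = 1 / R_total = 1 / 0.3506 = 2.852 W/m^2K

2.852 W/m^2K


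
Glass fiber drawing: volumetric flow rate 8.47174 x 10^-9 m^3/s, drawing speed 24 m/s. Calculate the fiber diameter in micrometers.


Cross-sectional area from continuity:
  A = Q / v = 8.47174 x 10^-9 / 24 = 3.529892 x 10^-10 m^2
Diameter from circular cross-section:
  d = sqrt(4A / pi) * 10^6 (m -> um)
  d = sqrt(4 * 3.529892 x 10^-10 / pi) * 10^6 = 21.2 um

21.2 um


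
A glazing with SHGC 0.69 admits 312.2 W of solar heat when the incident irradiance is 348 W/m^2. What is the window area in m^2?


Rearrange Q = Area * SHGC * Irradiance:
  Area = Q / (SHGC * Irradiance)
  Area = 312.2 / (0.69 * 348) = 1.3 m^2

1.3 m^2


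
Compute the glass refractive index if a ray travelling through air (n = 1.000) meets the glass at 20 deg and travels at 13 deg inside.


Apply Snell's law: n1 * sin(theta1) = n2 * sin(theta2)
  n2 = n1 * sin(theta1) / sin(theta2)
  sin(20) = 0.34202
  sin(13) = 0.224951
  n2 = 1.000 * 0.34202 / 0.224951 = 1.5204

1.5204


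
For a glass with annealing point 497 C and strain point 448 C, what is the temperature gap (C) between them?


Gap = T_anneal - T_strain:
  gap = 497 - 448 = 49 C

49 C


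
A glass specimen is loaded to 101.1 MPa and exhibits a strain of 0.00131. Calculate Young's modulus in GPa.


Young's modulus: E = stress / strain
  E = 101.1 MPa / 0.00131 = 77175.57 MPa
Convert to GPa: 77175.57 / 1000 = 77.18 GPa

77.18 GPa


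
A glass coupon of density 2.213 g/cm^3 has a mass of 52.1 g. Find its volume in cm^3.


Rearrange rho = m / V:
  V = m / rho
  V = 52.1 / 2.213 = 23.543 cm^3

23.543 cm^3


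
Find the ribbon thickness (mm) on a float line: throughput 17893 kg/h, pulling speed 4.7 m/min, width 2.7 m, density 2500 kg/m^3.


Ribbon cross-section from mass balance:
  Volume rate = throughput / density = 17893 / 2500 = 7.1572 m^3/h
  thickness = volume rate / (speed * 60 * width), i.e.
  thickness = throughput / (60 * speed * width * density) * 1000
  thickness = 17893 / (60 * 4.7 * 2.7 * 2500) * 1000 = 9.4 mm

9.4 mm


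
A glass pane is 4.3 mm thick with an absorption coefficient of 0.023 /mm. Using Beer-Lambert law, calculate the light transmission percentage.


Beer-Lambert law: T = exp(-alpha * thickness)
  exponent = -0.023 * 4.3 = -0.0989
  T = exp(-0.0989) = 0.9058
  Percentage = 0.9058 * 100 = 90.58%

90.58%


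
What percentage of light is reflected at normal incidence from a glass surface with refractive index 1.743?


Fresnel reflectance at normal incidence:
  R = ((n - 1)/(n + 1))^2
  (n - 1)/(n + 1) = (1.743 - 1)/(1.743 + 1) = 0.270871
  R = 0.270871^2 = 0.0733711
  R(%) = 0.0733711 * 100 = 7.337%

7.337%


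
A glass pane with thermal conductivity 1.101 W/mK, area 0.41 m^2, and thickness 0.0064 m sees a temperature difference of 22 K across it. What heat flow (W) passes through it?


Fourier's law: Q = k * A * dT / t
  Q = 1.101 * 0.41 * 22 / 0.0064
  Q = 9.93102 / 0.0064 = 1551.7 W

1551.7 W


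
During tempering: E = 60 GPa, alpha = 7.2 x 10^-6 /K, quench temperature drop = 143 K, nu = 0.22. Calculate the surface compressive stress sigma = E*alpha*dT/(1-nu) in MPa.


Tempering stress: sigma = E * alpha * dT / (1 - nu)
  E (MPa) = 60 * 1000 = 60000
  Numerator = 60000 * (7.2 x 10^-6) * 143 = 61.776
  Denominator = 1 - 0.22 = 0.78
  sigma = 61.776 / 0.78 = 79.2 MPa

79.2 MPa


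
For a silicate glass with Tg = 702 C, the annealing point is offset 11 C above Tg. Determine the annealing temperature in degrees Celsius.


The annealing temperature is Tg plus the offset:
  T_anneal = 702 + 11 = 713 C

713 C


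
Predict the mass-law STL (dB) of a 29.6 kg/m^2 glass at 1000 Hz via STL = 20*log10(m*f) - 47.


Mass law: STL = 20 * log10(m * f) - 47
  m * f = 29.6 * 1000 = 29600
  log10(29600) = 4.47129
  STL = 20 * 4.47129 - 47 = 89.4258 - 47 = 42.4 dB

42.4 dB


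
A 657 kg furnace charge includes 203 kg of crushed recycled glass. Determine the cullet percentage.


Cullet ratio = (cullet mass / total batch mass) * 100
  Ratio = 203 / 657 * 100 = 30.9%

30.9%


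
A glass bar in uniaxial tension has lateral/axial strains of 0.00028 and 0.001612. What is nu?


Poisson's ratio: nu = lateral strain / axial strain
  nu = 0.00028 / 0.001612 = 0.1737

0.1737


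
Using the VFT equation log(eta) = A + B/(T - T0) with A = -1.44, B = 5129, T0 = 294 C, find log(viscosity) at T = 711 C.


VFT equation: log(eta) = A + B / (T - T0)
  T - T0 = 711 - 294 = 417
  B / (T - T0) = 5129 / 417 = 12.3
  log(eta) = -1.44 + 12.3 = 10.86

10.86


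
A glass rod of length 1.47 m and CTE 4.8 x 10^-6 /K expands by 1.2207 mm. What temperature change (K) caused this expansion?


Rearrange dL = alpha * L0 * dT for dT:
  dT = dL / (alpha * L0)
  dL (m) = 1.2207 / 1000 = 0.0012207
  dT = 0.0012207 / ((4.8 x 10^-6) * 1.47) = 173.0 K

173.0 K


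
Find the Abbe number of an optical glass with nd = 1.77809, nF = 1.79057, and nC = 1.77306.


Abbe number formula: Vd = (nd - 1) / (nF - nC)
  nd - 1 = 1.77809 - 1 = 0.77809
  nF - nC = 1.79057 - 1.77306 = 0.01751
  Vd = 0.77809 / 0.01751 = 44.44

44.44


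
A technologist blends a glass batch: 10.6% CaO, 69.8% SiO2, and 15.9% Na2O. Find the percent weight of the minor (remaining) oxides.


Sum the three major oxides:
  SiO2 + Na2O + CaO = 69.8 + 15.9 + 10.6 = 96.3%
Subtract from 100%:
  Others = 100 - 96.3 = 3.7%

3.7%


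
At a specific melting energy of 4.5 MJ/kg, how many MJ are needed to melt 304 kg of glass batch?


Total energy = mass * specific energy
  E = 304 * 4.5 = 1368 MJ

1368 MJ


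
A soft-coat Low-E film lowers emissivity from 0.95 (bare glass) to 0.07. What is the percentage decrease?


Percentage reduction = (1 - coated/uncoated) * 100
  Ratio = 0.07 / 0.95 = 0.0737
  Reduction = (1 - 0.0737) * 100 = 92.6%

92.6%


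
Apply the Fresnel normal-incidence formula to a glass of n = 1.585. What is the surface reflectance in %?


Fresnel reflectance at normal incidence:
  R = ((n - 1)/(n + 1))^2
  (n - 1)/(n + 1) = (1.585 - 1)/(1.585 + 1) = 0.226306
  R = 0.226306^2 = 0.0512144
  R(%) = 0.0512144 * 100 = 5.121%

5.121%


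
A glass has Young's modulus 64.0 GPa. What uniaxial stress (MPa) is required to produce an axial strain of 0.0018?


Rearrange E = sigma / epsilon:
  sigma = E * epsilon
  E (MPa) = 64.0 * 1000 = 64000
  sigma = 64000 * 0.0018 = 115.2 MPa

115.2 MPa


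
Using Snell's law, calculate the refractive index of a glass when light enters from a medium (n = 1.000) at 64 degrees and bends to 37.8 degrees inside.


Apply Snell's law: n1 * sin(theta1) = n2 * sin(theta2)
  n2 = n1 * sin(theta1) / sin(theta2)
  sin(64) = 0.898794
  sin(37.8) = 0.612907
  n2 = 1.000 * 0.898794 / 0.612907 = 1.4664

1.4664


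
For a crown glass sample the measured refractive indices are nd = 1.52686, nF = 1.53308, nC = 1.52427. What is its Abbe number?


Abbe number formula: Vd = (nd - 1) / (nF - nC)
  nd - 1 = 1.52686 - 1 = 0.52686
  nF - nC = 1.53308 - 1.52427 = 0.00881
  Vd = 0.52686 / 0.00881 = 59.8

59.8


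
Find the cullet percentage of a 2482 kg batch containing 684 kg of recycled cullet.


Cullet ratio = (cullet mass / total batch mass) * 100
  Ratio = 684 / 2482 * 100 = 27.56%

27.56%


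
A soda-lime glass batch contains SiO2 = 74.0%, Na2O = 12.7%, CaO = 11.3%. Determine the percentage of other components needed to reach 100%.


Sum the three major oxides:
  SiO2 + Na2O + CaO = 74.0 + 12.7 + 11.3 = 98.0%
Subtract from 100%:
  Others = 100 - 98.0 = 2.0%

2.0%


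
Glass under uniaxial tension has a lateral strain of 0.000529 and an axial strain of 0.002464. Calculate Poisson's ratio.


Poisson's ratio: nu = lateral strain / axial strain
  nu = 0.000529 / 0.002464 = 0.2147

0.2147


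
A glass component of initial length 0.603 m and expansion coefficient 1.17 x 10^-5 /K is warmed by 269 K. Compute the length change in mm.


Thermal expansion formula: dL = alpha * L0 * dT
  dL = (1.17 x 10^-5) * 0.603 * 269 = 0.00189782 m
Convert to mm: 0.00189782 * 1000 = 1.8978 mm

1.8978 mm


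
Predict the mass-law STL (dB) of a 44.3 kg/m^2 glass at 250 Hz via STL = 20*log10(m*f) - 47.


Mass law: STL = 20 * log10(m * f) - 47
  m * f = 44.3 * 250 = 11075
  log10(11075) = 4.04434
  STL = 20 * 4.04434 - 47 = 80.8868 - 47 = 33.9 dB

33.9 dB


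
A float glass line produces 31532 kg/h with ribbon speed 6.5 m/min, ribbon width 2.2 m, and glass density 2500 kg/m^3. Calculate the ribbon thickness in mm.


Ribbon cross-section from mass balance:
  Volume rate = throughput / density = 31532 / 2500 = 12.6128 m^3/h
  thickness = volume rate / (speed * 60 * width), i.e.
  thickness = throughput / (60 * speed * width * density) * 1000
  thickness = 31532 / (60 * 6.5 * 2.2 * 2500) * 1000 = 14.7 mm

14.7 mm


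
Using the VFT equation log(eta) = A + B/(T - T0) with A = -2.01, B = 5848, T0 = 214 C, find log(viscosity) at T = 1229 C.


VFT equation: log(eta) = A + B / (T - T0)
  T - T0 = 1229 - 214 = 1015
  B / (T - T0) = 5848 / 1015 = 5.762
  log(eta) = -2.01 + 5.762 = 3.752

3.752


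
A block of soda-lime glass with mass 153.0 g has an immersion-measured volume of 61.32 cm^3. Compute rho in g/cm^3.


Use the definition of density:
  rho = mass / volume
  rho = 153.0 / 61.32 = 2.495 g/cm^3

2.495 g/cm^3


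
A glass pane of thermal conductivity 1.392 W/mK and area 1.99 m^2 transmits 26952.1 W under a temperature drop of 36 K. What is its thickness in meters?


Fourier's law: t = k * A * dT / Q
  t = 1.392 * 1.99 * 36 / 26952.1
  t = 99.72288 / 26952.1 = 0.0037 m

0.0037 m


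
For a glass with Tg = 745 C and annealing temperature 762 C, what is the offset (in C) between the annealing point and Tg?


Offset = T_anneal - Tg:
  offset = 762 - 745 = 17 C

17 C


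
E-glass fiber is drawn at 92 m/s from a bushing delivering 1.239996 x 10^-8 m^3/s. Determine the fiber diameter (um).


Cross-sectional area from continuity:
  A = Q / v = 1.239996 x 10^-8 / 92 = 1.347822 x 10^-10 m^2
Diameter from circular cross-section:
  d = sqrt(4A / pi) * 10^6 (m -> um)
  d = sqrt(4 * 1.347822 x 10^-10 / pi) * 10^6 = 13.1 um

13.1 um


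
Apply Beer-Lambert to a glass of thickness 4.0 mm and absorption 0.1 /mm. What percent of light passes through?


Beer-Lambert law: T = exp(-alpha * thickness)
  exponent = -0.1 * 4.0 = -0.4
  T = exp(-0.4) = 0.6703
  Percentage = 0.6703 * 100 = 67.03%

67.03%


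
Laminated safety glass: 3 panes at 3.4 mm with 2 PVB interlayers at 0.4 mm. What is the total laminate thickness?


Total thickness = glass contribution + PVB contribution
  Glass: 3 * 3.4 = 10.2 mm
  PVB: 2 * 0.4 = 0.8 mm
  Total = 10.2 + 0.8 = 11.0 mm

11.0 mm


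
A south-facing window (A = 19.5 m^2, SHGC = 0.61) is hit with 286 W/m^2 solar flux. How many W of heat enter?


Solar heat gain: Q = Area * SHGC * Irradiance
  Q = 19.5 * 0.61 * 286 = 3402 W

3402 W


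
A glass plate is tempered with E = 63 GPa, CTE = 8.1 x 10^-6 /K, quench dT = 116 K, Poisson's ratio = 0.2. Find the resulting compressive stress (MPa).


Tempering stress: sigma = E * alpha * dT / (1 - nu)
  E (MPa) = 63 * 1000 = 63000
  Numerator = 63000 * (8.1 x 10^-6) * 116 = 59.1948
  Denominator = 1 - 0.2 = 0.8
  sigma = 59.1948 / 0.8 = 74.0 MPa

74.0 MPa


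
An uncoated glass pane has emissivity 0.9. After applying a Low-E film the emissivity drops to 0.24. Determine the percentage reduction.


Percentage reduction = (1 - coated/uncoated) * 100
  Ratio = 0.24 / 0.9 = 0.2667
  Reduction = (1 - 0.2667) * 100 = 73.3%

73.3%


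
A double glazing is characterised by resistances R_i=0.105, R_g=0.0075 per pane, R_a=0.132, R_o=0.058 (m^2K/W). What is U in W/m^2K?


Total thermal resistance (series):
  R_total = R_in + R_glass + R_air + R_glass + R_out
  R_total = 0.105 + 0.0075 + 0.132 + 0.0075 + 0.058 = 0.31 m^2K/W
U-value = 1 / R_total = 1 / 0.31 = 3.226 W/m^2K

3.226 W/m^2K


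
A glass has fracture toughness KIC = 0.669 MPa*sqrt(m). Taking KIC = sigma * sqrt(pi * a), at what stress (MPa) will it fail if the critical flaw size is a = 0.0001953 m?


Rearrange KIC = sigma * sqrt(pi * a):
  sigma = KIC / sqrt(pi * a)
  sqrt(pi * 0.0001953) = 0.02477
  sigma = 0.669 / 0.02477 = 27.01 MPa

27.01 MPa


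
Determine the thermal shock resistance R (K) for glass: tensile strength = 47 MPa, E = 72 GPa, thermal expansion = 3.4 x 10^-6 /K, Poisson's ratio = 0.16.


Thermal shock resistance: R = sigma * (1 - nu) / (E * alpha)
  Numerator = 47 * (1 - 0.16) = 39.48
  Denominator = 72 * 1000 * (3.4 x 10^-6) = 0.2448
  R = 39.48 / 0.2448 = 161.3 K

161.3 K


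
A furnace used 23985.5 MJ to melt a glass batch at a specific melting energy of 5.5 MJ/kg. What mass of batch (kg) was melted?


Rearrange E = m * s for m:
  m = E / s
  m = 23985.5 / 5.5 = 4361.0 kg

4361.0 kg


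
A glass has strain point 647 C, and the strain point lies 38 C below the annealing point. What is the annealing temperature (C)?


T_anneal = T_strain + gap:
  T_anneal = 647 + 38 = 685 C

685 C


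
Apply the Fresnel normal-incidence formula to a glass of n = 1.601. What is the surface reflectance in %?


Fresnel reflectance at normal incidence:
  R = ((n - 1)/(n + 1))^2
  (n - 1)/(n + 1) = (1.601 - 1)/(1.601 + 1) = 0.231065
  R = 0.231065^2 = 0.053391
  R(%) = 0.053391 * 100 = 5.339%

5.339%
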